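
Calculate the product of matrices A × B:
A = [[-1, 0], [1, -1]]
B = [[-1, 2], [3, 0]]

Matrix multiplication:
C[0][0] = -1×-1 + 0×3 = 1
C[0][1] = -1×2 + 0×0 = -2
C[1][0] = 1×-1 + -1×3 = -4
C[1][1] = 1×2 + -1×0 = 2
Result: [[1, -2], [-4, 2]]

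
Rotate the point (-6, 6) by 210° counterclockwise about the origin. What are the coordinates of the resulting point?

Rotation matrix for 210°: [[cos 210°, -sin 210°], [sin 210°, cos 210°]] ≈ [[-0.866025, 0.500000], [-0.500000, -0.866025]]
[[-0.866025, 0.500000], [-0.500000, -0.866025]] × [-6, 6]ᵀ ≈ [8.1962, -2.1962]ᵀ
Result: (8.1962, -2.1962)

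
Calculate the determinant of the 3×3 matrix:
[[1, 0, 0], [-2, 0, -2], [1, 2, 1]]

Expansion along first row:
det = 1·det([[0,-2],[2,1]]) - 0·det([[-2,-2],[1,1]]) + 0·det([[-2,0],[1,2]])
    = 1·(0·1 - -2·2) - 0·(-2·1 - -2·1) + 0·(-2·2 - 0·1)
    = 1·4 - 0·0 + 0·-4
    = 4 + 0 + 0 = 4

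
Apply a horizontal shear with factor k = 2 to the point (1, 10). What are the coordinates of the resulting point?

Shear matrix for horizontal shear with factor k = 2:
[[1, 2], [0, 1]]
Result: (1, 10) → (21, 10)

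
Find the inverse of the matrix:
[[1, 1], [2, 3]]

For [[a,b],[c,d]], inverse = (1/det)·[[d,-b],[-c,a]]
det = (1)(3) - (1)(2) = 3 - 2 = 1
Inverse = [[3, -1], [-2, 1]]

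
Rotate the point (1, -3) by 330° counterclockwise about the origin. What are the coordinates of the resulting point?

Rotation matrix for 330°: [[cos 330°, -sin 330°], [sin 330°, cos 330°]] ≈ [[0.866025, 0.500000], [-0.500000, 0.866025]]
[[0.866025, 0.500000], [-0.500000, 0.866025]] × [1, -3]ᵀ ≈ [-0.6340, -3.0981]ᵀ
Result: (-0.6340, -3.0981)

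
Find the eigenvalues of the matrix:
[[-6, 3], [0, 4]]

Characteristic equation: det(A - λI) = 0
λ² - (trace)λ + (det) = 0
trace = -6 + 4 = -2, det = (-6)(4) - (3)(0) = -24
λ² - (-2)λ + (-24) = 0
λ = (-2 ± √((-2)² - 4·(-24))) / 2 = (-2 ± √100) / 2
Solving: λ = -6, 4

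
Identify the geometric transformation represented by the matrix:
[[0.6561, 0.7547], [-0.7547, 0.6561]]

This matrix represents: rotation by 311° counterclockwise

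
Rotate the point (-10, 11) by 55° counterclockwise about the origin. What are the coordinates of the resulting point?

Rotation matrix for 55°: [[cos 55°, -sin 55°], [sin 55°, cos 55°]] ≈ [[0.573576, -0.819152], [0.819152, 0.573576]]
[[0.573576, -0.819152], [0.819152, 0.573576]] × [-10, 11]ᵀ ≈ [-14.7464, -1.8822]ᵀ
Result: (-14.7464, -1.8822)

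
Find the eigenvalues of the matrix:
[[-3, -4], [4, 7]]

Characteristic equation: det(A - λI) = 0
λ² - (trace)λ + (det) = 0
trace = -3 + 7 = 4, det = (-3)(7) - (-4)(4) = -5
λ² - (4)λ + (-5) = 0
λ = (4 ± √((4)² - 4·(-5))) / 2 = (4 ± √36) / 2
Solving: λ = -1, 5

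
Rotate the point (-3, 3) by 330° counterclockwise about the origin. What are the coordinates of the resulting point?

Rotation matrix for 330°: [[cos 330°, -sin 330°], [sin 330°, cos 330°]] ≈ [[0.866025, 0.500000], [-0.500000, 0.866025]]
[[0.866025, 0.500000], [-0.500000, 0.866025]] × [-3, 3]ᵀ ≈ [-1.0981, 4.0981]ᵀ
Result: (-1.0981, 4.0981)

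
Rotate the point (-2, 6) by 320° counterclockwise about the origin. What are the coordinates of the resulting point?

Rotation matrix for 320°: [[cos 320°, -sin 320°], [sin 320°, cos 320°]] ≈ [[0.766044, 0.642788], [-0.642788, 0.766044]]
[[0.766044, 0.642788], [-0.642788, 0.766044]] × [-2, 6]ᵀ ≈ [2.3246, 5.8818]ᵀ
Result: (2.3246, 5.8818)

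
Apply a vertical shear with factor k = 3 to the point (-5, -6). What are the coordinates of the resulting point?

Shear matrix for vertical shear with factor k = 3:
[[1, 0], [3, 1]]
Result: (-5, -6) → (-5, -21)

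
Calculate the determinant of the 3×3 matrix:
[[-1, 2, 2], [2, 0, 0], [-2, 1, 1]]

Expansion along first row:
det = -1·det([[0,0],[1,1]]) - 2·det([[2,0],[-2,1]]) + 2·det([[2,0],[-2,1]])
    = -1·(0·1 - 0·1) - 2·(2·1 - 0·-2) + 2·(2·1 - 0·-2)
    = -1·0 - 2·2 + 2·2
    = 0 + -4 + 4 = 0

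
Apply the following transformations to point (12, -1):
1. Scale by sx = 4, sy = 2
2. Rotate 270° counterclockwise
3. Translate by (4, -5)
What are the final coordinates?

Step 1: Scale → (48, -2)
Step 2: Rotate 270° → (-2, -48)
Step 3: Translate → (2, -53)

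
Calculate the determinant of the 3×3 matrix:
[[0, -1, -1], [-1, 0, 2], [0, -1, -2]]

Expansion along first row:
det = 0·det([[0,2],[-1,-2]]) - -1·det([[-1,2],[0,-2]]) + -1·det([[-1,0],[0,-1]])
    = 0·(0·-2 - 2·-1) - -1·(-1·-2 - 2·0) + -1·(-1·-1 - 0·0)
    = 0·2 - -1·2 + -1·1
    = 0 + 2 + -1 = 1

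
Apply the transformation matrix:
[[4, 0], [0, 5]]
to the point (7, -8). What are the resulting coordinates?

Matrix multiplication:
[[4, 0], [0, 5]] × [7, -8]ᵀ
= [(4)(7) + (0)(-8), (0)(7) + (5)(-8)]ᵀ
= [28, -40]ᵀ
Result: (28, -40)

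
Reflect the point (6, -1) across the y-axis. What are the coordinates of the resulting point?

Reflection across y-axis: (6, -1) → (-6, -1)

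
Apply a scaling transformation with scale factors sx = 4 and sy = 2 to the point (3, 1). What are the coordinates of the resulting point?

Scaling matrix:
[[4, 0], [0, 2]]
Result: (3 × 4, 1 × 2) = (12, 2)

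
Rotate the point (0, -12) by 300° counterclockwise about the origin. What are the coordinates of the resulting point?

Rotation matrix for 300°: [[cos 300°, -sin 300°], [sin 300°, cos 300°]] ≈ [[0.500000, 0.866025], [-0.866025, 0.500000]]
[[0.500000, 0.866025], [-0.866025, 0.500000]] × [0, -12]ᵀ ≈ [-10.3923, -6]ᵀ
Result: (-10.3923, -6)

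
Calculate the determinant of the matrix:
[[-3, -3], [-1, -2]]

For a 2×2 matrix [[a, b], [c, d]], det = ad - bc
det = (-3)(-2) - (-3)(-1) = 6 - 3 = 3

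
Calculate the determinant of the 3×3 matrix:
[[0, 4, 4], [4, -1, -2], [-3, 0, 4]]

Expansion along first row:
det = 0·det([[-1,-2],[0,4]]) - 4·det([[4,-2],[-3,4]]) + 4·det([[4,-1],[-3,0]])
    = 0·(-1·4 - -2·0) - 4·(4·4 - -2·-3) + 4·(4·0 - -1·-3)
    = 0·-4 - 4·10 + 4·-3
    = 0 + -40 + -12 = -52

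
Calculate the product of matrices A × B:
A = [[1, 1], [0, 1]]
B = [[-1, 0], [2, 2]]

Matrix multiplication:
C[0][0] = 1×-1 + 1×2 = 1
C[0][1] = 1×0 + 1×2 = 2
C[1][0] = 0×-1 + 1×2 = 2
C[1][1] = 0×0 + 1×2 = 2
Result: [[1, 2], [2, 2]]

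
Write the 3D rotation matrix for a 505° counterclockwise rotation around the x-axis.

Rotation matrix for counterclockwise 505° around x-axis:
cos(505°) = -0.8192, sin(505°) = 0.5736
Result: [[1, 0, 0], [0, -0.8192, -0.5736], [0, 0.5736, -0.8192]]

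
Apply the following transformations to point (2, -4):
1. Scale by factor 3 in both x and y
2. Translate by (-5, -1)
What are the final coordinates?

Step 1: Scale (2, -4) by 3 → (6, -12)
Step 2: Translate by (-5, -1) → (1, -13)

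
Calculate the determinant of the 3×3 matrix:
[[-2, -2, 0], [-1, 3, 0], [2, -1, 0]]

Expansion along first row:
det = -2·det([[3,0],[-1,0]]) - -2·det([[-1,0],[2,0]]) + 0·det([[-1,3],[2,-1]])
    = -2·(3·0 - 0·-1) - -2·(-1·0 - 0·2) + 0·(-1·-1 - 3·2)
    = -2·0 - -2·0 + 0·-5
    = 0 + 0 + 0 = 0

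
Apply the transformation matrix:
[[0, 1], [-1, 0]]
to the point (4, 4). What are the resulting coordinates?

Matrix multiplication:
[[0, 1], [-1, 0]] × [4, 4]ᵀ
= [(0)(4) + (1)(4), (-1)(4) + (0)(4)]ᵀ
= [4, -4]ᵀ
Result: (4, -4)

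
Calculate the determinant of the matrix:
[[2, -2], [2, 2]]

For a 2×2 matrix [[a, b], [c, d]], det = ad - bc
det = (2)(2) - (-2)(2) = 4 - -4 = 8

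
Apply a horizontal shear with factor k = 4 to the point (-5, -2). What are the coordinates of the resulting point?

Shear matrix for horizontal shear with factor k = 4:
[[1, 4], [0, 1]]
Result: (-5, -2) → (-13, -2)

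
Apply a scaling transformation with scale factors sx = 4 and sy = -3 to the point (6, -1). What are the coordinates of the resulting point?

Scaling matrix:
[[4, 0], [0, -3]]
Result: (6 × 4, -1 × -3) = (24, 3)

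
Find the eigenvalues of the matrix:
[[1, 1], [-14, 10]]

Characteristic equation: det(A - λI) = 0
λ² - (trace)λ + (det) = 0
trace = 1 + 10 = 11, det = (1)(10) - (1)(-14) = 24
λ² - (11)λ + (24) = 0
λ = (11 ± √((11)² - 4·(24))) / 2 = (11 ± √25) / 2
Solving: λ = 3, 8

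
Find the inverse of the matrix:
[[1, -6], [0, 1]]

For [[a,b],[c,d]], inverse = (1/det)·[[d,-b],[-c,a]]
det = (1)(1) - (-6)(0) = 1 - 0 = 1
Inverse = [[1, 6], [0, 1]]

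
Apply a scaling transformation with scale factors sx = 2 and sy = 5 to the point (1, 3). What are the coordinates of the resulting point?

Scaling matrix:
[[2, 0], [0, 5]]
Result: (1 × 2, 3 × 5) = (2, 15)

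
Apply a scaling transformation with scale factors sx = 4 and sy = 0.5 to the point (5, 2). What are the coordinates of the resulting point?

Scaling matrix:
[[4, 0], [0, 0.50]]
Result: (5 × 4, 2 × 0.5) = (20, 1)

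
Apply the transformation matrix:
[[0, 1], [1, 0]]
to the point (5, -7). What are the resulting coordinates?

Matrix multiplication:
[[0, 1], [1, 0]] × [5, -7]ᵀ
= [(0)(5) + (1)(-7), (1)(5) + (0)(-7)]ᵀ
= [-7, 5]ᵀ
Result: (-7, 5)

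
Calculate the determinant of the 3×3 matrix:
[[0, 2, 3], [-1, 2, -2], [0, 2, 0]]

Expansion along first row:
det = 0·det([[2,-2],[2,0]]) - 2·det([[-1,-2],[0,0]]) + 3·det([[-1,2],[0,2]])
    = 0·(2·0 - -2·2) - 2·(-1·0 - -2·0) + 3·(-1·2 - 2·0)
    = 0·4 - 2·0 + 3·-2
    = 0 + 0 + -6 = -6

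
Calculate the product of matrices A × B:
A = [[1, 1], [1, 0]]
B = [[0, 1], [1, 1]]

Matrix multiplication:
C[0][0] = 1×0 + 1×1 = 1
C[0][1] = 1×1 + 1×1 = 2
C[1][0] = 1×0 + 0×1 = 0
C[1][1] = 1×1 + 0×1 = 1
Result: [[1, 2], [0, 1]]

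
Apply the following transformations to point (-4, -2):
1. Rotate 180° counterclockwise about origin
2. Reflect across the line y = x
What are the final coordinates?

Step 1: Rotate 180° → (4, 2)
Step 2: Reflect across line y = x → (2, 4)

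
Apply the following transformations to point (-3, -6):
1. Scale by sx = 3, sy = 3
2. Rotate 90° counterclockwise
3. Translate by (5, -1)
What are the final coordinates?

Step 1: Scale → (-9, -18)
Step 2: Rotate 90° → (18, -9)
Step 3: Translate → (23, -10)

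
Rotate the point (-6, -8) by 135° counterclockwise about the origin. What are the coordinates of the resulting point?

Rotation matrix for 135°: [[cos 135°, -sin 135°], [sin 135°, cos 135°]] ≈ [[-0.707107, -0.707107], [0.707107, -0.707107]]
[[-0.707107, -0.707107], [0.707107, -0.707107]] × [-6, -8]ᵀ ≈ [9.8995, 1.4142]ᵀ
Result: (9.8995, 1.4142)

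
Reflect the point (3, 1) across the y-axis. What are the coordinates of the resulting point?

Reflection across y-axis: (3, 1) → (-3, 1)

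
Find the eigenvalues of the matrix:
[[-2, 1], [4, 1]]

Characteristic equation: det(A - λI) = 0
λ² - (trace)λ + (det) = 0
trace = -2 + 1 = -1, det = (-2)(1) - (1)(4) = -6
λ² - (-1)λ + (-6) = 0
λ = (-1 ± √((-1)² - 4·(-6))) / 2 = (-1 ± √25) / 2
Solving: λ = -3, 2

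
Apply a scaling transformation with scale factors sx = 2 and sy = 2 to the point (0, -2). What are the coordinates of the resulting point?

Scaling matrix:
[[2, 0], [0, 2]]
Result: (0 × 2, -2 × 2) = (0, -4)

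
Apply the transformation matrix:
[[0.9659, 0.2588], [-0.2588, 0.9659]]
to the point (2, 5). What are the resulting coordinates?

Matrix multiplication:
[[0.9659, 0.2588], [-0.2588, 0.9659]] × [2, 5]ᵀ
= [(0.9659)(2) + (0.2588)(5), (-0.2588)(2) + (0.9659)(5)]ᵀ
= [3.2258, 4.3119]ᵀ
Result: (3.2258, 4.3119)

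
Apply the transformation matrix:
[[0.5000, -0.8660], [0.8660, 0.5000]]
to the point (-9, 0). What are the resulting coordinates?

Matrix multiplication:
[[0.5000, -0.8660], [0.8660, 0.5000]] × [-9, 0]ᵀ
= [(0.5000)(-9) + (-0.8660)(0), (0.8660)(-9) + (0.5000)(0)]ᵀ
= [-4.5000, -7.7940]ᵀ
Result: (-4.5000, -7.7940)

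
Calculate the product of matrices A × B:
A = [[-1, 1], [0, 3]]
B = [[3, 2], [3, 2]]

Matrix multiplication:
C[0][0] = -1×3 + 1×3 = 0
C[0][1] = -1×2 + 1×2 = 0
C[1][0] = 0×3 + 3×3 = 9
C[1][1] = 0×2 + 3×2 = 6
Result: [[0, 0], [9, 6]]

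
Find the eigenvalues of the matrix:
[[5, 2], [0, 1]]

Characteristic equation: det(A - λI) = 0
λ² - (trace)λ + (det) = 0
trace = 5 + 1 = 6, det = (5)(1) - (2)(0) = 5
λ² - (6)λ + (5) = 0
λ = (6 ± √((6)² - 4·(5))) / 2 = (6 ± √16) / 2
Solving: λ = 1, 5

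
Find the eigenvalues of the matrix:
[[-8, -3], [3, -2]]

Characteristic equation: det(A - λI) = 0
λ² - (trace)λ + (det) = 0
trace = -8 + -2 = -10, det = (-8)(-2) - (-3)(3) = 25
λ² - (-10)λ + (25) = 0
λ = (-10 ± √((-10)² - 4·(25))) / 2 = (-10 ± √0) / 2
Solving: λ = -5, -5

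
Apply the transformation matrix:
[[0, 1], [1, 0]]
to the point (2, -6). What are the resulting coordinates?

Matrix multiplication:
[[0, 1], [1, 0]] × [2, -6]ᵀ
= [(0)(2) + (1)(-6), (1)(2) + (0)(-6)]ᵀ
= [-6, 2]ᵀ
Result: (-6, 2)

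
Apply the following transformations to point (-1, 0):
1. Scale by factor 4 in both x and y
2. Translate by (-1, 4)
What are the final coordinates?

Step 1: Scale (-1, 0) by 4 → (-4, 0)
Step 2: Translate by (-1, 4) → (-5, 4)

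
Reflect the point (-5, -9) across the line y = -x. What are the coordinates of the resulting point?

Reflection across line y = -x: (-5, -9) → (9, 5)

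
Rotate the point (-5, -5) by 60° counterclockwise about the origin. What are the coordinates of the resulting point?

Rotation matrix for 60°: [[cos 60°, -sin 60°], [sin 60°, cos 60°]] ≈ [[0.500000, -0.866025], [0.866025, 0.500000]]
[[0.500000, -0.866025], [0.866025, 0.500000]] × [-5, -5]ᵀ ≈ [1.8301, -6.8301]ᵀ
Result: (1.8301, -6.8301)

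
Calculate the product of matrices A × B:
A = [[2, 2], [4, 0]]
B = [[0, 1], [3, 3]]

Matrix multiplication:
C[0][0] = 2×0 + 2×3 = 6
C[0][1] = 2×1 + 2×3 = 8
C[1][0] = 4×0 + 0×3 = 0
C[1][1] = 4×1 + 0×3 = 4
Result: [[6, 8], [0, 4]]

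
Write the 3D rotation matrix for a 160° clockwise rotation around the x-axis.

Rotation matrix for clockwise 160° around x-axis:
A clockwise rotation by 160° is a counterclockwise rotation by -160°.
cos(-160°) = -0.9397, sin(-160°) = -0.3420
Result: [[1, 0, 0], [0, -0.9397, 0.3420], [0, -0.3420, -0.9397]]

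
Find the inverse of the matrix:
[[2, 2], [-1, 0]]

For [[a,b],[c,d]], inverse = (1/det)·[[d,-b],[-c,a]]
det = (2)(0) - (2)(-1) = 0 - -2 = 2
Inverse = (1/2)·[[0, -2], [1, 2]]
= [[0, -1], [1/2, 1]]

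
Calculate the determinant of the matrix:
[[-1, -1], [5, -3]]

For a 2×2 matrix [[a, b], [c, d]], det = ad - bc
det = (-1)(-3) - (-1)(5) = 3 - -5 = 8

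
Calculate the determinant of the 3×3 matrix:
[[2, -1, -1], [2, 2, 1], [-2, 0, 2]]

Expansion along first row:
det = 2·det([[2,1],[0,2]]) - -1·det([[2,1],[-2,2]]) + -1·det([[2,2],[-2,0]])
    = 2·(2·2 - 1·0) - -1·(2·2 - 1·-2) + -1·(2·0 - 2·-2)
    = 2·4 - -1·6 + -1·4
    = 8 + 6 + -4 = 10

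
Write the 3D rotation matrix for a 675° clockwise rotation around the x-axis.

Rotation matrix for clockwise 675° around x-axis:
A clockwise rotation by 675° is a counterclockwise rotation by -675°.
cos(-675°) = √2/2, sin(-675°) = √2/2
Result: [[1, 0, 0], [0, √2/2, -√2/2], [0, √2/2, √2/2]]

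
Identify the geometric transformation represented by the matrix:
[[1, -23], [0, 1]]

This matrix represents: horizontal shear with factor -23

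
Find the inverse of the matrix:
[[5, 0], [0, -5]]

For [[a,b],[c,d]], inverse = (1/det)·[[d,-b],[-c,a]]
det = (5)(-5) - (0)(0) = -25 - 0 = -25
Inverse = (1/-25)·[[-5, 0], [0, 5]]
= [[1/5, 0], [0, -1/5]]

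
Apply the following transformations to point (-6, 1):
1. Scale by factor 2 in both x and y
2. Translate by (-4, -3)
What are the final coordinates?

Step 1: Scale (-6, 1) by 2 → (-12, 2)
Step 2: Translate by (-4, -3) → (-16, -1)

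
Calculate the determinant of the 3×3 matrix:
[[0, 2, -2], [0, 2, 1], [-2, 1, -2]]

Expansion along first row:
det = 0·det([[2,1],[1,-2]]) - 2·det([[0,1],[-2,-2]]) + -2·det([[0,2],[-2,1]])
    = 0·(2·-2 - 1·1) - 2·(0·-2 - 1·-2) + -2·(0·1 - 2·-2)
    = 0·-5 - 2·2 + -2·4
    = 0 + -4 + -8 = -12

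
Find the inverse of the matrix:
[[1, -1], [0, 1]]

For [[a,b],[c,d]], inverse = (1/det)·[[d,-b],[-c,a]]
det = (1)(1) - (-1)(0) = 1 - 0 = 1
Inverse = [[1, 1], [0, 1]]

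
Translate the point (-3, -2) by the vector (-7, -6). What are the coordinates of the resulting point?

Translation by (-7, -6) (homogeneous matrix [[1, 0, -7], [0, 1, -6], [0, 0, 1]]):
x' = -3 + -7 = -10
y' = -2 + -6 = -8
Result: (-10, -8)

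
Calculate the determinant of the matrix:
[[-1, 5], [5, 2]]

For a 2×2 matrix [[a, b], [c, d]], det = ad - bc
det = (-1)(2) - (5)(5) = -2 - 25 = -27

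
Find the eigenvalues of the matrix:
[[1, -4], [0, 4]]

Characteristic equation: det(A - λI) = 0
λ² - (trace)λ + (det) = 0
trace = 1 + 4 = 5, det = (1)(4) - (-4)(0) = 4
λ² - (5)λ + (4) = 0
λ = (5 ± √((5)² - 4·(4))) / 2 = (5 ± √9) / 2
Solving: λ = 1, 4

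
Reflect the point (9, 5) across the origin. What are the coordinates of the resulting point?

Reflection across origin: (9, 5) → (-9, -5)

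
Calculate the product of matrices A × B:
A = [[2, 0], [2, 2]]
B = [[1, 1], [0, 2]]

Matrix multiplication:
C[0][0] = 2×1 + 0×0 = 2
C[0][1] = 2×1 + 0×2 = 2
C[1][0] = 2×1 + 2×0 = 2
C[1][1] = 2×1 + 2×2 = 6
Result: [[2, 2], [2, 6]]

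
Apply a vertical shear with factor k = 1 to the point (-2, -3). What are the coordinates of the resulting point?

Shear matrix for vertical shear with factor k = 1:
[[1, 0], [1, 1]]
Result: (-2, -3) → (-2, -5)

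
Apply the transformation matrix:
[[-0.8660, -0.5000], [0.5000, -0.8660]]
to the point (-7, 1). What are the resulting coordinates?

Matrix multiplication:
[[-0.8660, -0.5000], [0.5000, -0.8660]] × [-7, 1]ᵀ
= [(-0.8660)(-7) + (-0.5000)(1), (0.5000)(-7) + (-0.8660)(1)]ᵀ
= [5.5620, -4.3660]ᵀ
Result: (5.5620, -4.3660)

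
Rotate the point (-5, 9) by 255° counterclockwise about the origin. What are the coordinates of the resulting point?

Rotation matrix for 255°: [[cos 255°, -sin 255°], [sin 255°, cos 255°]] ≈ [[-0.258819, 0.965926], [-0.965926, -0.258819]]
[[-0.258819, 0.965926], [-0.965926, -0.258819]] × [-5, 9]ᵀ ≈ [9.9874, 2.5003]ᵀ
Result: (9.9874, 2.5003)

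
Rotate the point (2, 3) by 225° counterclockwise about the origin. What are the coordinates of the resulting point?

Rotation matrix for 225°: [[cos 225°, -sin 225°], [sin 225°, cos 225°]] ≈ [[-0.707107, 0.707107], [-0.707107, -0.707107]]
[[-0.707107, 0.707107], [-0.707107, -0.707107]] × [2, 3]ᵀ ≈ [0.7071, -3.5355]ᵀ
Result: (0.7071, -3.5355)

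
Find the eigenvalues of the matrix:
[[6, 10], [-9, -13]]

Characteristic equation: det(A - λI) = 0
λ² - (trace)λ + (det) = 0
trace = 6 + -13 = -7, det = (6)(-13) - (10)(-9) = 12
λ² - (-7)λ + (12) = 0
λ = (-7 ± √((-7)² - 4·(12))) / 2 = (-7 ± √1) / 2
Solving: λ = -4, -3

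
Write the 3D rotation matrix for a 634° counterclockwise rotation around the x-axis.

Rotation matrix for counterclockwise 634° around x-axis:
cos(634°) = 0.0698, sin(634°) = -0.9976
Result: [[1, 0, 0], [0, 0.0698, 0.9976], [0, -0.9976, 0.0698]]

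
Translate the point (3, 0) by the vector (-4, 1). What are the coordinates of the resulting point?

Translation by (-4, 1) (homogeneous matrix [[1, 0, -4], [0, 1, 1], [0, 0, 1]]):
x' = 3 + -4 = -1
y' = 0 + 1 = 1
Result: (-1, 1)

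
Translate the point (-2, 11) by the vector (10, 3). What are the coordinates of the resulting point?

Translation by (10, 3) (homogeneous matrix [[1, 0, 10], [0, 1, 3], [0, 0, 1]]):
x' = -2 + 10 = 8
y' = 11 + 3 = 14
Result: (8, 14)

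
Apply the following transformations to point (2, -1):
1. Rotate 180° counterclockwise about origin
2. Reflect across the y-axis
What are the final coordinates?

Step 1: Rotate 180° → (-2, 1)
Step 2: Reflect across y-axis → (2, 1)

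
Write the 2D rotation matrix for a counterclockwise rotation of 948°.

Rotation matrix formula: [[cos θ, -sin θ], [sin θ, cos θ]]
For θ = 948°:
cos(948°) = -0.6691
sin(948°) = -0.7431
Result: [[-0.6691, 0.7431], [-0.7431, -0.6691]]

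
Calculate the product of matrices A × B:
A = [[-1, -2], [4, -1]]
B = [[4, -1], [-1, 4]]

Matrix multiplication:
C[0][0] = -1×4 + -2×-1 = -2
C[0][1] = -1×-1 + -2×4 = -7
C[1][0] = 4×4 + -1×-1 = 17
C[1][1] = 4×-1 + -1×4 = -8
Result: [[-2, -7], [17, -8]]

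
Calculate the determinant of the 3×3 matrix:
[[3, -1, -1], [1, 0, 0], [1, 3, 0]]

Expansion along first row:
det = 3·det([[0,0],[3,0]]) - -1·det([[1,0],[1,0]]) + -1·det([[1,0],[1,3]])
    = 3·(0·0 - 0·3) - -1·(1·0 - 0·1) + -1·(1·3 - 0·1)
    = 3·0 - -1·0 + -1·3
    = 0 + 0 + -3 = -3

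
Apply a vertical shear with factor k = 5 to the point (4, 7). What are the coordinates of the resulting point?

Shear matrix for vertical shear with factor k = 5:
[[1, 0], [5, 1]]
Result: (4, 7) → (4, 27)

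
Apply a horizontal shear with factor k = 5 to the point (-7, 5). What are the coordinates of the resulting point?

Shear matrix for horizontal shear with factor k = 5:
[[1, 5], [0, 1]]
Result: (-7, 5) → (18, 5)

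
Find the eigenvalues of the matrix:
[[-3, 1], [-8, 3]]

Characteristic equation: det(A - λI) = 0
λ² - (trace)λ + (det) = 0
trace = -3 + 3 = 0, det = (-3)(3) - (1)(-8) = -1
λ² - (0)λ + (-1) = 0
λ = (0 ± √((0)² - 4·(-1))) / 2 = (0 ± √4) / 2
Solving: λ = -1, 1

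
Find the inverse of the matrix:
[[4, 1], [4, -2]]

For [[a,b],[c,d]], inverse = (1/det)·[[d,-b],[-c,a]]
det = (4)(-2) - (1)(4) = -8 - 4 = -12
Inverse = (1/-12)·[[-2, -1], [-4, 4]]
= [[1/6, 1/12], [1/3, -1/3]]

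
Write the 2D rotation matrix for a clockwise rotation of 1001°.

Rotation matrix formula: [[cos θ, -sin θ], [sin θ, cos θ]]
A clockwise rotation by 1001° is equivalent to a counterclockwise rotation by -1001°.
For θ = -1001°:
cos(-1001°) = 0.1908
sin(-1001°) = 0.9816
Result: [[0.1908, -0.9816], [0.9816, 0.1908]]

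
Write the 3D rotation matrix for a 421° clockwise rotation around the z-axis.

Rotation matrix for clockwise 421° around z-axis:
A clockwise rotation by 421° is a counterclockwise rotation by -421°.
cos(-421°) = 0.4848, sin(-421°) = -0.8746
Result: [[0.4848, 0.8746, 0], [-0.8746, 0.4848, 0], [0, 0, 1]]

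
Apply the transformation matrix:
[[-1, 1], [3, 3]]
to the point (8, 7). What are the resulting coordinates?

Matrix multiplication:
[[-1, 1], [3, 3]] × [8, 7]ᵀ
= [(-1)(8) + (1)(7), (3)(8) + (3)(7)]ᵀ
= [-1, 45]ᵀ
Result: (-1, 45)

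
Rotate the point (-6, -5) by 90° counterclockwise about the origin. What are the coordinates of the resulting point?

Rotation matrix for 90°: [[cos 90°, -sin 90°], [sin 90°, cos 90°]] = [[0, -1], [1, 0]]
[[0, -1], [1, 0]] × [-6, -5]ᵀ = [5, -6]ᵀ
Result: (5, -6)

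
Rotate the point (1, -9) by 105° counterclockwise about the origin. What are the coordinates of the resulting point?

Rotation matrix for 105°: [[cos 105°, -sin 105°], [sin 105°, cos 105°]] ≈ [[-0.258819, -0.965926], [0.965926, -0.258819]]
[[-0.258819, -0.965926], [0.965926, -0.258819]] × [1, -9]ᵀ ≈ [8.4345, 3.2953]ᵀ
Result: (8.4345, 3.2953)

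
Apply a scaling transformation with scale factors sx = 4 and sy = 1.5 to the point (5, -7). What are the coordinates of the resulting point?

Scaling matrix:
[[4, 0], [0, 1.50]]
Result: (5 × 4, -7 × 1.5) = (20, -10.5)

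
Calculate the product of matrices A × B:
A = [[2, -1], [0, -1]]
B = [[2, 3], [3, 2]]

Matrix multiplication:
C[0][0] = 2×2 + -1×3 = 1
C[0][1] = 2×3 + -1×2 = 4
C[1][0] = 0×2 + -1×3 = -3
C[1][1] = 0×3 + -1×2 = -2
Result: [[1, 4], [-3, -2]]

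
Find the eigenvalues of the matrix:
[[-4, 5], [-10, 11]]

Characteristic equation: det(A - λI) = 0
λ² - (trace)λ + (det) = 0
trace = -4 + 11 = 7, det = (-4)(11) - (5)(-10) = 6
λ² - (7)λ + (6) = 0
λ = (7 ± √((7)² - 4·(6))) / 2 = (7 ± √25) / 2
Solving: λ = 1, 6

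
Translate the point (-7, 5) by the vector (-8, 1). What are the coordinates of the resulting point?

Translation by (-8, 1) (homogeneous matrix [[1, 0, -8], [0, 1, 1], [0, 0, 1]]):
x' = -7 + -8 = -15
y' = 5 + 1 = 6
Result: (-15, 6)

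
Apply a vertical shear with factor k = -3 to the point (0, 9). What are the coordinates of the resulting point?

Shear matrix for vertical shear with factor k = -3:
[[1, 0], [-3, 1]]
Result: (0, 9) → (0, 9)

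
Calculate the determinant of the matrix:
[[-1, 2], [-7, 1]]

For a 2×2 matrix [[a, b], [c, d]], det = ad - bc
det = (-1)(1) - (2)(-7) = -1 - -14 = 13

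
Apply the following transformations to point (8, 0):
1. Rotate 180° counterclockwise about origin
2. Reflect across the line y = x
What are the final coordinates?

Step 1: Rotate 180° → (-8, 0)
Step 2: Reflect across line y = x → (0, -8)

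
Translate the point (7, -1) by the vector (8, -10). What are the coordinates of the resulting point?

Translation by (8, -10) (homogeneous matrix [[1, 0, 8], [0, 1, -10], [0, 0, 1]]):
x' = 7 + 8 = 15
y' = -1 + -10 = -11
Result: (15, -11)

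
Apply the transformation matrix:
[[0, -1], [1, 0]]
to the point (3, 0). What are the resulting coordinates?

Matrix multiplication:
[[0, -1], [1, 0]] × [3, 0]ᵀ
= [(0)(3) + (-1)(0), (1)(3) + (0)(0)]ᵀ
= [0, 3]ᵀ
Result: (0, 3)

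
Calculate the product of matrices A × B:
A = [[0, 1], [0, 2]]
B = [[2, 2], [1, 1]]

Matrix multiplication:
C[0][0] = 0×2 + 1×1 = 1
C[0][1] = 0×2 + 1×1 = 1
C[1][0] = 0×2 + 2×1 = 2
C[1][1] = 0×2 + 2×1 = 2
Result: [[1, 1], [2, 2]]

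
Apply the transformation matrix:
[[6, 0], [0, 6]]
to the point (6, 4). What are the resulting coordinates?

Matrix multiplication:
[[6, 0], [0, 6]] × [6, 4]ᵀ
= [(6)(6) + (0)(4), (0)(6) + (6)(4)]ᵀ
= [36, 24]ᵀ
Result: (36, 24)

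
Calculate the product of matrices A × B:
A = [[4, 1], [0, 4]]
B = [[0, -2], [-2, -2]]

Matrix multiplication:
C[0][0] = 4×0 + 1×-2 = -2
C[0][1] = 4×-2 + 1×-2 = -10
C[1][0] = 0×0 + 4×-2 = -8
C[1][1] = 0×-2 + 4×-2 = -8
Result: [[-2, -10], [-8, -8]]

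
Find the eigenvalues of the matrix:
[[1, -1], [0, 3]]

Characteristic equation: det(A - λI) = 0
λ² - (trace)λ + (det) = 0
trace = 1 + 3 = 4, det = (1)(3) - (-1)(0) = 3
λ² - (4)λ + (3) = 0
λ = (4 ± √((4)² - 4·(3))) / 2 = (4 ± √4) / 2
Solving: λ = 1, 3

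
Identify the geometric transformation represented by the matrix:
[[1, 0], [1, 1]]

This matrix represents: vertical shear with factor 1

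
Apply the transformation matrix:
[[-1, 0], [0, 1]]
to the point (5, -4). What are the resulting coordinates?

Matrix multiplication:
[[-1, 0], [0, 1]] × [5, -4]ᵀ
= [(-1)(5) + (0)(-4), (0)(5) + (1)(-4)]ᵀ
= [-5, -4]ᵀ
Result: (-5, -4)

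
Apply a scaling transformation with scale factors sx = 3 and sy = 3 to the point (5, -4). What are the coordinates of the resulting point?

Scaling matrix:
[[3, 0], [0, 3]]
Result: (5 × 3, -4 × 3) = (15, -12)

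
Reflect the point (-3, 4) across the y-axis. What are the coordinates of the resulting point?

Reflection across y-axis: (-3, 4) → (3, 4)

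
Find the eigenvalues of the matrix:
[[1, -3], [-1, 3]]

Characteristic equation: det(A - λI) = 0
λ² - (trace)λ + (det) = 0
trace = 1 + 3 = 4, det = (1)(3) - (-3)(-1) = 0
λ² - (4)λ + (0) = 0
λ = (4 ± √((4)² - 4·(0))) / 2 = (4 ± √16) / 2
Solving: λ = 0, 4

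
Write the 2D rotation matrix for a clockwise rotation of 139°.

Rotation matrix formula: [[cos θ, -sin θ], [sin θ, cos θ]]
A clockwise rotation by 139° is equivalent to a counterclockwise rotation by -139°.
For θ = -139°:
cos(-139°) = -0.7547
sin(-139°) = -0.6561
Result: [[-0.7547, 0.6561], [-0.6561, -0.7547]]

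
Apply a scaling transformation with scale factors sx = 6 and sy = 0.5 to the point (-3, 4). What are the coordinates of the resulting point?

Scaling matrix:
[[6, 0], [0, 0.50]]
Result: (-3 × 6, 4 × 0.5) = (-18, 2)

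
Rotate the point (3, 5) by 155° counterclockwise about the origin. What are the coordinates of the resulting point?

Rotation matrix for 155°: [[cos 155°, -sin 155°], [sin 155°, cos 155°]] ≈ [[-0.906308, -0.422618], [0.422618, -0.906308]]
[[-0.906308, -0.422618], [0.422618, -0.906308]] × [3, 5]ᵀ ≈ [-4.8320, -3.2637]ᵀ
Result: (-4.8320, -3.2637)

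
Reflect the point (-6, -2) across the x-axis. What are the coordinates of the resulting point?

Reflection across x-axis: (-6, -2) → (-6, 2)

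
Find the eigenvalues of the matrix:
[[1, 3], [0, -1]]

Characteristic equation: det(A - λI) = 0
λ² - (trace)λ + (det) = 0
trace = 1 + -1 = 0, det = (1)(-1) - (3)(0) = -1
λ² - (0)λ + (-1) = 0
λ = (0 ± √((0)² - 4·(-1))) / 2 = (0 ± √4) / 2
Solving: λ = -1, 1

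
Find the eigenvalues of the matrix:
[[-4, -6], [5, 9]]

Characteristic equation: det(A - λI) = 0
λ² - (trace)λ + (det) = 0
trace = -4 + 9 = 5, det = (-4)(9) - (-6)(5) = -6
λ² - (5)λ + (-6) = 0
λ = (5 ± √((5)² - 4·(-6))) / 2 = (5 ± √49) / 2
Solving: λ = -1, 6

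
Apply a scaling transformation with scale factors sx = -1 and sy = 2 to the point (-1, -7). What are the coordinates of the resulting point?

Scaling matrix:
[[-1, 0], [0, 2]]
Result: (-1 × -1, -7 × 2) = (1, -14)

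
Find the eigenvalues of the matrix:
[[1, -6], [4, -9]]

Characteristic equation: det(A - λI) = 0
λ² - (trace)λ + (det) = 0
trace = 1 + -9 = -8, det = (1)(-9) - (-6)(4) = 15
λ² - (-8)λ + (15) = 0
λ = (-8 ± √((-8)² - 4·(15))) / 2 = (-8 ± √4) / 2
Solving: λ = -5, -3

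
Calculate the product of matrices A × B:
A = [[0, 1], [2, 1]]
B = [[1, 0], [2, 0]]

Matrix multiplication:
C[0][0] = 0×1 + 1×2 = 2
C[0][1] = 0×0 + 1×0 = 0
C[1][0] = 2×1 + 1×2 = 4
C[1][1] = 2×0 + 1×0 = 0
Result: [[2, 0], [4, 0]]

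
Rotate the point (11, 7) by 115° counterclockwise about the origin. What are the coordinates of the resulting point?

Rotation matrix for 115°: [[cos 115°, -sin 115°], [sin 115°, cos 115°]] ≈ [[-0.422618, -0.906308], [0.906308, -0.422618]]
[[-0.422618, -0.906308], [0.906308, -0.422618]] × [11, 7]ᵀ ≈ [-10.9930, 7.0111]ᵀ
Result: (-10.9930, 7.0111)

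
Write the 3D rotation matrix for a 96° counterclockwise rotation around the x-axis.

Rotation matrix for counterclockwise 96° around x-axis:
cos(96°) = -0.1045, sin(96°) = 0.9945
Result: [[1, 0, 0], [0, -0.1045, -0.9945], [0, 0.9945, -0.1045]]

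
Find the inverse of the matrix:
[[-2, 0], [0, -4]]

For [[a,b],[c,d]], inverse = (1/det)·[[d,-b],[-c,a]]
det = (-2)(-4) - (0)(0) = 8 - 0 = 8
Inverse = (1/8)·[[-4, 0], [0, -2]]
= [[-1/2, 0], [0, -1/4]]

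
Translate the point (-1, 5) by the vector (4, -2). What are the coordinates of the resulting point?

Translation by (4, -2) (homogeneous matrix [[1, 0, 4], [0, 1, -2], [0, 0, 1]]):
x' = -1 + 4 = 3
y' = 5 + -2 = 3
Result: (3, 3)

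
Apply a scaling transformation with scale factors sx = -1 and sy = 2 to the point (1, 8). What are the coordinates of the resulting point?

Scaling matrix:
[[-1, 0], [0, 2]]
Result: (1 × -1, 8 × 2) = (-1, 16)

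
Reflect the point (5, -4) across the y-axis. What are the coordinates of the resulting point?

Reflection across y-axis: (5, -4) → (-5, -4)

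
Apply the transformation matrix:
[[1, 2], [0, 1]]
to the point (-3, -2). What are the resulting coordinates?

Matrix multiplication:
[[1, 2], [0, 1]] × [-3, -2]ᵀ
= [(1)(-3) + (2)(-2), (0)(-3) + (1)(-2)]ᵀ
= [-7, -2]ᵀ
Result: (-7, -2)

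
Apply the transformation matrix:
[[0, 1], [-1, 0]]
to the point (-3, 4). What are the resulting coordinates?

Matrix multiplication:
[[0, 1], [-1, 0]] × [-3, 4]ᵀ
= [(0)(-3) + (1)(4), (-1)(-3) + (0)(4)]ᵀ
= [4, 3]ᵀ
Result: (4, 3)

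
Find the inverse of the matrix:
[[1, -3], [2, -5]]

For [[a,b],[c,d]], inverse = (1/det)·[[d,-b],[-c,a]]
det = (1)(-5) - (-3)(2) = -5 - -6 = 1
Inverse = [[-5, 3], [-2, 1]]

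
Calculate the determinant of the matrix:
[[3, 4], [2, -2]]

For a 2×2 matrix [[a, b], [c, d]], det = ad - bc
det = (3)(-2) - (4)(2) = -6 - 8 = -14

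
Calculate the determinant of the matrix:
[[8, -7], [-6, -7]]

For a 2×2 matrix [[a, b], [c, d]], det = ad - bc
det = (8)(-7) - (-7)(-6) = -56 - 42 = -98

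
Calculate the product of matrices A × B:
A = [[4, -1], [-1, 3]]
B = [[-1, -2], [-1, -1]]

Matrix multiplication:
C[0][0] = 4×-1 + -1×-1 = -3
C[0][1] = 4×-2 + -1×-1 = -7
C[1][0] = -1×-1 + 3×-1 = -2
C[1][1] = -1×-2 + 3×-1 = -1
Result: [[-3, -7], [-2, -1]]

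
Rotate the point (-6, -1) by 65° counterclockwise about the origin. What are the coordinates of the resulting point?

Rotation matrix for 65°: [[cos 65°, -sin 65°], [sin 65°, cos 65°]] ≈ [[0.422618, -0.906308], [0.906308, 0.422618]]
[[0.422618, -0.906308], [0.906308, 0.422618]] × [-6, -1]ᵀ ≈ [-1.6294, -5.8605]ᵀ
Result: (-1.6294, -5.8605)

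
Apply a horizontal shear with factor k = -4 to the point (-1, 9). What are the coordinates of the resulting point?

Shear matrix for horizontal shear with factor k = -4:
[[1, -4], [0, 1]]
Result: (-1, 9) → (-37, 9)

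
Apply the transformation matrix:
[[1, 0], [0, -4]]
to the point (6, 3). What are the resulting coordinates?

Matrix multiplication:
[[1, 0], [0, -4]] × [6, 3]ᵀ
= [(1)(6) + (0)(3), (0)(6) + (-4)(3)]ᵀ
= [6, -12]ᵀ
Result: (6, -12)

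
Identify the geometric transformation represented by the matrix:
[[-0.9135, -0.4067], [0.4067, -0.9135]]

This matrix represents: rotation by 156° counterclockwise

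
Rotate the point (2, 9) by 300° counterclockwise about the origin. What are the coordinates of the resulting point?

Rotation matrix for 300°: [[cos 300°, -sin 300°], [sin 300°, cos 300°]] ≈ [[0.500000, 0.866025], [-0.866025, 0.500000]]
[[0.500000, 0.866025], [-0.866025, 0.500000]] × [2, 9]ᵀ ≈ [8.7942, 2.7679]ᵀ
Result: (8.7942, 2.7679)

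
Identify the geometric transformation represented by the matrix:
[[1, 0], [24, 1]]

This matrix represents: vertical shear with factor 24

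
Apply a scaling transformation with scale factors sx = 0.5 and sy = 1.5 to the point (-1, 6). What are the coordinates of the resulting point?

Scaling matrix:
[[0.50, 0], [0, 1.50]]
Result: (-1 × 0.5, 6 × 1.5) = (-0.5, 9)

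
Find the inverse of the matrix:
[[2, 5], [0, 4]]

For [[a,b],[c,d]], inverse = (1/det)·[[d,-b],[-c,a]]
det = (2)(4) - (5)(0) = 8 - 0 = 8
Inverse = (1/8)·[[4, -5], [0, 2]]
= [[1/2, -5/8], [0, 1/4]]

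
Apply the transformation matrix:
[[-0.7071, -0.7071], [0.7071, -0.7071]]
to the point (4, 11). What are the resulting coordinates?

Matrix multiplication:
[[-0.7071, -0.7071], [0.7071, -0.7071]] × [4, 11]ᵀ
= [(-0.7071)(4) + (-0.7071)(11), (0.7071)(4) + (-0.7071)(11)]ᵀ
= [-10.6065, -4.9497]ᵀ
Result: (-10.6065, -4.9497)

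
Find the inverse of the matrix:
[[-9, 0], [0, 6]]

For [[a,b],[c,d]], inverse = (1/det)·[[d,-b],[-c,a]]
det = (-9)(6) - (0)(0) = -54 - 0 = -54
Inverse = (1/-54)·[[6, 0], [0, -9]]
= [[-1/9, 0], [0, 1/6]]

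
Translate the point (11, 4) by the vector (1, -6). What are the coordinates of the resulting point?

Translation by (1, -6) (homogeneous matrix [[1, 0, 1], [0, 1, -6], [0, 0, 1]]):
x' = 11 + 1 = 12
y' = 4 + -6 = -2
Result: (12, -2)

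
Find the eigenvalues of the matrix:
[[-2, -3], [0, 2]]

Characteristic equation: det(A - λI) = 0
λ² - (trace)λ + (det) = 0
trace = -2 + 2 = 0, det = (-2)(2) - (-3)(0) = -4
λ² - (0)λ + (-4) = 0
λ = (0 ± √((0)² - 4·(-4))) / 2 = (0 ± √16) / 2
Solving: λ = -2, 2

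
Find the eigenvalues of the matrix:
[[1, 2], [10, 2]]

Characteristic equation: det(A - λI) = 0
λ² - (trace)λ + (det) = 0
trace = 1 + 2 = 3, det = (1)(2) - (2)(10) = -18
λ² - (3)λ + (-18) = 0
λ = (3 ± √((3)² - 4·(-18))) / 2 = (3 ± √81) / 2
Solving: λ = -3, 6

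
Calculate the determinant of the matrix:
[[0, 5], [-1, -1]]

For a 2×2 matrix [[a, b], [c, d]], det = ad - bc
det = (0)(-1) - (5)(-1) = 0 - -5 = 5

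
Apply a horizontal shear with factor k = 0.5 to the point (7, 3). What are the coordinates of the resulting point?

Shear matrix for horizontal shear with factor k = 0.5:
[[1, 0.50], [0, 1]]
Result: (7, 3) → (8.5, 3)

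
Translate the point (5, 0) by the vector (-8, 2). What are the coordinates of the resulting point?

Translation by (-8, 2) (homogeneous matrix [[1, 0, -8], [0, 1, 2], [0, 0, 1]]):
x' = 5 + -8 = -3
y' = 0 + 2 = 2
Result: (-3, 2)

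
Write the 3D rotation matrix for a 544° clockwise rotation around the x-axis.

Rotation matrix for clockwise 544° around x-axis:
A clockwise rotation by 544° is a counterclockwise rotation by -544°.
cos(-544°) = -0.9976, sin(-544°) = 0.0698
Result: [[1, 0, 0], [0, -0.9976, -0.0698], [0, 0.0698, -0.9976]]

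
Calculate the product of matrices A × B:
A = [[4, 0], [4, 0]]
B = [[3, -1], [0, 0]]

Matrix multiplication:
C[0][0] = 4×3 + 0×0 = 12
C[0][1] = 4×-1 + 0×0 = -4
C[1][0] = 4×3 + 0×0 = 12
C[1][1] = 4×-1 + 0×0 = -4
Result: [[12, -4], [12, -4]]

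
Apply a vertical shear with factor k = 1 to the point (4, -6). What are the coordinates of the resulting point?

Shear matrix for vertical shear with factor k = 1:
[[1, 0], [1, 1]]
Result: (4, -6) → (4, -2)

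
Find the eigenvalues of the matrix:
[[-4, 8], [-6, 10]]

Characteristic equation: det(A - λI) = 0
λ² - (trace)λ + (det) = 0
trace = -4 + 10 = 6, det = (-4)(10) - (8)(-6) = 8
λ² - (6)λ + (8) = 0
λ = (6 ± √((6)² - 4·(8))) / 2 = (6 ± √4) / 2
Solving: λ = 2, 4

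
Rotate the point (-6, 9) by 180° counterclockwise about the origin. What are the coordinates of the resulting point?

Rotation matrix for 180°: [[cos 180°, -sin 180°], [sin 180°, cos 180°]] = [[-1, 0], [0, -1]]
[[-1, 0], [0, -1]] × [-6, 9]ᵀ = [6, -9]ᵀ
Result: (6, -9)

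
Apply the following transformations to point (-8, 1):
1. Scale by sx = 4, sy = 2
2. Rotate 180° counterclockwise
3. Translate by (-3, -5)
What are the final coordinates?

Step 1: Scale → (-32, 2)
Step 2: Rotate 180° → (32, -2)
Step 3: Translate → (29, -7)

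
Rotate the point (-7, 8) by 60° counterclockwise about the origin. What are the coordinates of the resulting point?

Rotation matrix for 60°: [[cos 60°, -sin 60°], [sin 60°, cos 60°]] ≈ [[0.500000, -0.866025], [0.866025, 0.500000]]
[[0.500000, -0.866025], [0.866025, 0.500000]] × [-7, 8]ᵀ ≈ [-10.4282, -2.0622]ᵀ
Result: (-10.4282, -2.0622)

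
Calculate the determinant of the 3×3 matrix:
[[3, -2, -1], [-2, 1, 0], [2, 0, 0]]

Expansion along first row:
det = 3·det([[1,0],[0,0]]) - -2·det([[-2,0],[2,0]]) + -1·det([[-2,1],[2,0]])
    = 3·(1·0 - 0·0) - -2·(-2·0 - 0·2) + -1·(-2·0 - 1·2)
    = 3·0 - -2·0 + -1·-2
    = 0 + 0 + 2 = 2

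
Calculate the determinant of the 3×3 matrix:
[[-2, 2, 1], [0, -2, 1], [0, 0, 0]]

Expansion along first row:
det = -2·det([[-2,1],[0,0]]) - 2·det([[0,1],[0,0]]) + 1·det([[0,-2],[0,0]])
    = -2·(-2·0 - 1·0) - 2·(0·0 - 1·0) + 1·(0·0 - -2·0)
    = -2·0 - 2·0 + 1·0
    = 0 + 0 + 0 = 0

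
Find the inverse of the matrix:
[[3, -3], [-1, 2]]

For [[a,b],[c,d]], inverse = (1/det)·[[d,-b],[-c,a]]
det = (3)(2) - (-3)(-1) = 6 - 3 = 3
Inverse = (1/3)·[[2, 3], [1, 3]]
= [[2/3, 1], [1/3, 1]]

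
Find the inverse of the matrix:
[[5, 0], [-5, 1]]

For [[a,b],[c,d]], inverse = (1/det)·[[d,-b],[-c,a]]
det = (5)(1) - (0)(-5) = 5 - 0 = 5
Inverse = (1/5)·[[1, 0], [5, 5]]
= [[1/5, 0], [1, 1]]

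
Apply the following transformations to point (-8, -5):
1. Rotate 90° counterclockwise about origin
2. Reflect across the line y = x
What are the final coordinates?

Step 1: Rotate 90° → (5, -8)
Step 2: Reflect across line y = x → (-8, 5)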